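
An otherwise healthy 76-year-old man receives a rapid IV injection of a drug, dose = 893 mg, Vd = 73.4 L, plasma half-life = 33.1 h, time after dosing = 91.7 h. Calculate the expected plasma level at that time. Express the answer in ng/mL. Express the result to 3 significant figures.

1780 ng/mL

C₀ = Dose / Vd = 893.0 / 73.4 = 12.17 mg/L
k = ln2 / t½ = 0.693147 / 33.1 = 0.02094 h⁻¹
C = C₀ · e^(−k·t) = 12.17 × e^(−0.02094 × 91.7)
  = 12.17 × 0.1466 = 1.784 mg/L
Convert: 1.784 mg/L × 1000 = 1784 ng/mL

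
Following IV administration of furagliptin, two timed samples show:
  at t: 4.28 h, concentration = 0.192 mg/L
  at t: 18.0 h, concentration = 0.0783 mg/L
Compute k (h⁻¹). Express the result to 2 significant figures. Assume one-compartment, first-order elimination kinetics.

0.065 h⁻¹

k = ln(C₁/C₂) / (t₂ − t₁) = ln(0.192/0.0783) / (18.0 − 4.28)
  = 0.8969 / 13.72 = 0.06537 h⁻¹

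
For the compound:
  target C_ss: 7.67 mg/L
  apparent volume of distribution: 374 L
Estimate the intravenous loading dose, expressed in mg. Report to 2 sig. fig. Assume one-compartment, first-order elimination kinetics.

LD = Css × Vd = 7.67 × 374 = 2869 mg

2900 mg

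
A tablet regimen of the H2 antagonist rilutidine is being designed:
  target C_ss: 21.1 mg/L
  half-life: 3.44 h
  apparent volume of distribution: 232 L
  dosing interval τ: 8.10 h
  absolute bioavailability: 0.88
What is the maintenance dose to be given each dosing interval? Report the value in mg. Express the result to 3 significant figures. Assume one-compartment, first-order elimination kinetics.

k = ln2 / t½ = 0.693147 / 3.44 = 0.2015 h⁻¹
CL = k × Vd = 0.2015 × 232 = 46.75 L/h
At steady state, F × (Dose/τ) = Css × CL.
Dose = Css × CL × τ / F = 21.1 × 46.75 × 8.10 / 0.88 = 9080 mg

9080 mg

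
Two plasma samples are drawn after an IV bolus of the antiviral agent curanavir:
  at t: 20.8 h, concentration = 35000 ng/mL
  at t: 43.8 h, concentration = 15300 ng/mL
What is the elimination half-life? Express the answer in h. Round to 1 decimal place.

19.3 h

k = ln(C₁/C₂) / (t₂ − t₁) = ln(35000/15300) / (43.8 − 20.8)
  = 0.8275 / 23.00 = 0.03598 h⁻¹
t½ = ln2 / k = 0.693147 / 0.03598 = 19.26 h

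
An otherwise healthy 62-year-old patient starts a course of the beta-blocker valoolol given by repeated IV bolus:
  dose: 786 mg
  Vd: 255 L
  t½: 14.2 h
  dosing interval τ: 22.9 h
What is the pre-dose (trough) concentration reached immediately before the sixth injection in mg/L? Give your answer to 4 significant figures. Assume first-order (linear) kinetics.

1.492 mg/L

C₀ per dose = Dose / Vd = 786 / 255 = 3.082 mg/L
k = ln2 / t½ = 0.693147 / 14.2 = 0.04881 h⁻¹
Fraction remaining after one interval: r = e^(−kτ) = e^(−0.04881 × 22.9) = 0.3270
Before dose 6, 5 doses have been given (aged 1τ, 2τ, 3τ, 4τ, 5τ).
C_trough = C₀ × (r + r² + … + r^5) = C₀ × r(1−r^5)/(1−r)
        = 3.082 × 0.3270 × (1 − 0.003739) / (1 − 0.3270) = 1.492 mg/L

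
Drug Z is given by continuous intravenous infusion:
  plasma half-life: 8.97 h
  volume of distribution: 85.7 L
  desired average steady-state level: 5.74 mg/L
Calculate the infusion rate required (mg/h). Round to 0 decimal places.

38 mg/h

k = ln2 / t½ = 0.693147 / 8.97 = 0.07727 h⁻¹
CL = k × Vd = 0.07727 × 85.7 = 6.622 L/h
At steady state, infusion rate R₀ = Css × CL = 5.74 × 6.622 = 38.01 mg/h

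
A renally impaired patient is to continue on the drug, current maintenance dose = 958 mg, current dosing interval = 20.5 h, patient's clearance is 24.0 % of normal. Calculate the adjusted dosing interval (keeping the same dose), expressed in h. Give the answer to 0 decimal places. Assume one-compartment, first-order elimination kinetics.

85 h

To keep the same average steady-state level, dosing rate must scale with clearance.
CL ratio = 24.0 / 100 = 0.2400
New interval (same dose) = 20.5 / 0.2400 = 85.42 h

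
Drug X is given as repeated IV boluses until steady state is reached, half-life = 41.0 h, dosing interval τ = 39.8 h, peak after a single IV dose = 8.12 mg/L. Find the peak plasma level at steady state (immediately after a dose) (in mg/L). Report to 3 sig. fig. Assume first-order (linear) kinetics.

k = ln2 / t½ = 0.693147 / 41.0 = 0.01691 h⁻¹
e^(−kτ) = e^(−0.01691 × 39.8) = 0.5102
Accumulation ratio R = 1 / (1 − e^(−kτ)) = 1 / (1 − 0.5102) = 2.042
Steady-state peak = C₀ × R = 8.12 × 2.042 = 16.58 mg/L

16.6 mg/L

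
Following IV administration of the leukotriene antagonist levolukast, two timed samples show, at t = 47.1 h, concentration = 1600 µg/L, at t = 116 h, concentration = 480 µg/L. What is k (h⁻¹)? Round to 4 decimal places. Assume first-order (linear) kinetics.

0.0175 h⁻¹

k = ln(C₁/C₂) / (t₂ − t₁) = ln(1600/480) / (116 − 47.1)
  = 1.204 / 68.90 = 0.01747 h⁻¹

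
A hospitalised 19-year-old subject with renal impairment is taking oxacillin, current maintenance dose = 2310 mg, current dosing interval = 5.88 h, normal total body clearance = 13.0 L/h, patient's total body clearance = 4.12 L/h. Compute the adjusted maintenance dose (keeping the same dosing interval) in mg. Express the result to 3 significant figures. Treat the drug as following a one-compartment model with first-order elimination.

To keep the same average steady-state level, dosing rate must scale with clearance.
CL ratio = 4.12 / 13.0 = 0.3169
New dose (same interval) = 2310 × 0.3169 = 732.0 mg

732 mg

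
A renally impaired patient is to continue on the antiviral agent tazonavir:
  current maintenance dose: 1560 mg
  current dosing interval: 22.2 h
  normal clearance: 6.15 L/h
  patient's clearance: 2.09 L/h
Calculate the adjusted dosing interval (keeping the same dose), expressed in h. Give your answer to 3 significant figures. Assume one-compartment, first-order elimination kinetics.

To keep the same average steady-state level, dosing rate must scale with clearance.
CL ratio = 2.09 / 6.15 = 0.3398
New interval (same dose) = 22.2 / 0.3398 = 65.33 h

65.3 h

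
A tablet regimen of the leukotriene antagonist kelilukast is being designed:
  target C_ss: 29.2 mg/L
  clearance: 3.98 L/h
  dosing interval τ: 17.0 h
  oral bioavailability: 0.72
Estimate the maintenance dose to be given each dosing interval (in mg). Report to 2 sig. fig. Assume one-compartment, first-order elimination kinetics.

At steady state, F × (Dose/τ) = Css × CL.
Dose = Css × CL × τ / F = 29.2 × 3.980 × 17.0 / 0.72 = 2744 mg

2700 mg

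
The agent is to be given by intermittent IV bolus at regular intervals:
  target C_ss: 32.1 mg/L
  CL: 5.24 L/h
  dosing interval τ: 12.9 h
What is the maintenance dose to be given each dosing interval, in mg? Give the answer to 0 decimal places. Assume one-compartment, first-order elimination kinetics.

At steady state, Dose/τ = Css × CL.
Dose = Css × CL × τ = 32.1 × 5.240 × 12.9 = 2170 mg

2170 mg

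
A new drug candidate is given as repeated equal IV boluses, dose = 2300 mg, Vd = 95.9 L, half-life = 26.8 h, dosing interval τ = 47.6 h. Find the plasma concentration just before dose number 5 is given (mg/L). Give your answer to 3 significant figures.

C₀ per dose = Dose / Vd = 2300 / 95.9 = 23.98 mg/L
k = ln2 / t½ = 0.693147 / 26.8 = 0.02586 h⁻¹
Fraction remaining after one interval: r = e^(−kτ) = e^(−0.02586 × 47.6) = 0.2920
Before dose 5, 4 doses have been given (aged 1τ, 2τ, 3τ, 4τ).
C_trough = C₀ × (r + r² + … + r^4) = C₀ × r(1−r^4)/(1−r)
        = 23.98 × 0.2920 × (1 − 0.007270) / (1 − 0.2920) = 9.818 mg/L

9.82 mg/L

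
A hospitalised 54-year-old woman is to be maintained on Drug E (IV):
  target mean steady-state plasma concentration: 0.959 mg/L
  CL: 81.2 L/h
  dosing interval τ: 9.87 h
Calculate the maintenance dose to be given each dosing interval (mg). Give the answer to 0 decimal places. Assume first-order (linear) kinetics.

At steady state, Dose/τ = Css × CL.
Dose = Css × CL × τ = 0.959 × 81.20 × 9.87 = 768.6 mg

769 mg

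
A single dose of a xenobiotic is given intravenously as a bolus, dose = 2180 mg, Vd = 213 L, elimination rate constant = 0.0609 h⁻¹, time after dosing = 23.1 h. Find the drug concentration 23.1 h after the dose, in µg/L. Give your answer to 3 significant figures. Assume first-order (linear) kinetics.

C₀ = Dose / Vd = 2180 / 213 = 10.23 mg/L
C = C₀ · e^(−k·t) = 10.23 × e^(−0.06090 × 23.1)
  = 10.23 × 0.2449 = 2.505 mg/L
Convert: 2.505 mg/L × 1000 = 2505 µg/L

2510 µg/L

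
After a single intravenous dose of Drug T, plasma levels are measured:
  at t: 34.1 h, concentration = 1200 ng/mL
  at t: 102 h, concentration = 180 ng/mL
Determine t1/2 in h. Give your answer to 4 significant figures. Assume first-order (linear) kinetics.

24.81 h

k = ln(C₁/C₂) / (t₂ − t₁) = ln(1200/180) / (102 − 34.1)
  = 1.897 / 67.90 = 0.02794 h⁻¹
t½ = ln2 / k = 0.693147 / 0.02794 = 24.81 h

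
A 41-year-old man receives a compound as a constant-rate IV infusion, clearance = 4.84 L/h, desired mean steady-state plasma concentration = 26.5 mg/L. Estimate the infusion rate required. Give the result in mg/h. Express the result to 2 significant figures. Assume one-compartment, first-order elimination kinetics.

At steady state, infusion rate R₀ = Css × CL = 26.5 × 4.840 = 128.3 mg/h

130 mg/h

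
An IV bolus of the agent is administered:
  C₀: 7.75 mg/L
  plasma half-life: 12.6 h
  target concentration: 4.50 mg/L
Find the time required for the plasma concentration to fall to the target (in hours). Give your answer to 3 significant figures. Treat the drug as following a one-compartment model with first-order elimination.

k = ln2 / t½ = 0.693147 / 12.6 = 0.05501 h⁻¹
t = ln(C₀ / C) / k = ln(7.750 / 4.50) / 0.05501
  = ln(1.722) / 0.05501 = 0.5435 / 0.05501 = 9.880 h

9.88 h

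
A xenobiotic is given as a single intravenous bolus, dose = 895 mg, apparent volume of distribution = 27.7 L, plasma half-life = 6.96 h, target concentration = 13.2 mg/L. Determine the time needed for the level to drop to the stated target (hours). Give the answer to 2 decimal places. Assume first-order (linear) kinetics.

8.99 h

C₀ = Dose / Vd = 895.0 / 27.7 = 32.31 mg/L
k = ln2 / t½ = 0.693147 / 6.96 = 0.09959 h⁻¹
t = ln(C₀ / C) / k = ln(32.31 / 13.2) / 0.09959
  = ln(2.448) / 0.09959 = 0.8953 / 0.09959 = 8.990 h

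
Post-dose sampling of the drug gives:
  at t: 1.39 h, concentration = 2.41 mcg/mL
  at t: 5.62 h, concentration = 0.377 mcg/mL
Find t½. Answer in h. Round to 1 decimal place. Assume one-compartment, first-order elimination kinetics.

k = ln(C₁/C₂) / (t₂ − t₁) = ln(2.41/0.377) / (5.62 − 1.39)
  = 1.855 / 4.230 = 0.4385 h⁻¹
t½ = ln2 / k = 0.693147 / 0.4385 = 1.581 h

1.6 h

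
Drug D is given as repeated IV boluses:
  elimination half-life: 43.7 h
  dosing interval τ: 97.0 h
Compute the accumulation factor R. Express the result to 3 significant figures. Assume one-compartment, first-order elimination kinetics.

k = ln2 / t½ = 0.693147 / 43.7 = 0.01586 h⁻¹
e^(−kτ) = e^(−0.01586 × 97.0) = 0.2147
Accumulation ratio R = 1 / (1 − e^(−kτ)) = 1 / (1 − 0.2147) = 1.273

1.27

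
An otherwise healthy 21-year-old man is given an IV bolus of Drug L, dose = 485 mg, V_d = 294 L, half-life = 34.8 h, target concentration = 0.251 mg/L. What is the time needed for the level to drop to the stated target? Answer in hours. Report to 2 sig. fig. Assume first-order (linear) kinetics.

C₀ = Dose / Vd = 485.0 / 294 = 1.650 mg/L
k = ln2 / t½ = 0.693147 / 34.8 = 0.01992 h⁻¹
t = ln(C₀ / C) / k = ln(1.650 / 0.251) / 0.01992
  = ln(6.574) / 0.01992 = 1.883 / 0.01992 = 94.53 h

95 h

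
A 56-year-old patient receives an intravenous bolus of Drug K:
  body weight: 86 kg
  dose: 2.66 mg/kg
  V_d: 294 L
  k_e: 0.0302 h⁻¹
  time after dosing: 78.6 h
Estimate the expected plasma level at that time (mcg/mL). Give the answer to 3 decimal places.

0.072 mcg/mL

Total dose = 2.66 × 86 = 228.8 mg
C₀ = Dose / Vd = 228.8 / 294 = 0.7782 mg/L
C = C₀ · e^(−k·t) = 0.7782 × e^(−0.03020 × 78.6)
  = 0.7782 × 0.09313 = 0.07247 mg/L
(0.07247 mg/L = 0.07247 mcg/mL)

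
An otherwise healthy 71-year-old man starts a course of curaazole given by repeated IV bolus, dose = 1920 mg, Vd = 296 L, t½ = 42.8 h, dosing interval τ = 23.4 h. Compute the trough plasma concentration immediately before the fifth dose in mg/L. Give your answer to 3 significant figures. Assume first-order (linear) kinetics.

11.0 mg/L

C₀ per dose = Dose / Vd = 1920 / 296 = 6.486 mg/L
k = ln2 / t½ = 0.693147 / 42.8 = 0.01620 h⁻¹
Fraction remaining after one interval: r = e^(−kτ) = e^(−0.01620 × 23.4) = 0.6845
Before dose 5, 4 doses have been given (aged 1τ, 2τ, 3τ, 4τ).
C_trough = C₀ × (r + r² + … + r^4) = C₀ × r(1−r^4)/(1−r)
        = 6.486 × 0.6845 × (1 − 0.2195) / (1 − 0.6845) = 10.98 mg/L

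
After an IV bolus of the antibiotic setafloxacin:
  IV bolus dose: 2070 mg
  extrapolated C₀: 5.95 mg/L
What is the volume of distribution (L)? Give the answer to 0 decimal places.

348 L

Vd = Dose / C₀ = 2070 / 5.95 = 347.9 L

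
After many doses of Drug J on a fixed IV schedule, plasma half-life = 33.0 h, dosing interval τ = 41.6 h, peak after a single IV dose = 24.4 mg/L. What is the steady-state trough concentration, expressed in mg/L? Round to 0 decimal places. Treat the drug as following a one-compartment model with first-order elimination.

17 mg/L

k = ln2 / t½ = 0.693147 / 33.0 = 0.02100 h⁻¹
e^(−kτ) = e^(−0.02100 × 41.6) = 0.4174
Accumulation ratio R = 1 / (1 − e^(−kτ)) = 1 / (1 − 0.4174) = 1.716
Steady-state trough = C₀ × R × e^(−kτ) = 24.4 × 1.716 × 0.4174 = 17.48 mg/L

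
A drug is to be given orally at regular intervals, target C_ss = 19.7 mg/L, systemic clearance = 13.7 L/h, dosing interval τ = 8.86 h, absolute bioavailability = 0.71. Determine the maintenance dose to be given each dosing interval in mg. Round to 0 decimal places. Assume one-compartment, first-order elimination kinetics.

At steady state, F × (Dose/τ) = Css × CL.
Dose = Css × CL × τ / F = 19.7 × 13.70 × 8.86 / 0.71 = 3368 mg

3368 mg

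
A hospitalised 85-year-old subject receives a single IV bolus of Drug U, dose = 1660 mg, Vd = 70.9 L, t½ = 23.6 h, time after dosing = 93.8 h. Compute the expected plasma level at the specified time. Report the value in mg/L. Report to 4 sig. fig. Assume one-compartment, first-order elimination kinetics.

C₀ = Dose / Vd = 1660 / 70.9 = 23.41 mg/L
k = ln2 / t½ = 0.693147 / 23.6 = 0.02937 h⁻¹
C = C₀ · e^(−k·t) = 23.41 × e^(−0.02937 × 93.8)
  = 23.41 × 0.06361 = 1.489 mg/L

1.489 mg/L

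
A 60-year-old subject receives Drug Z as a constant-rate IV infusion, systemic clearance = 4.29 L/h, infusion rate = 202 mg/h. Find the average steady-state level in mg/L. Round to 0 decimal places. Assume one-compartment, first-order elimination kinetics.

47 mg/L

At steady state Css = R₀ / CL = 202 / 4.290 = 47.09 mg/L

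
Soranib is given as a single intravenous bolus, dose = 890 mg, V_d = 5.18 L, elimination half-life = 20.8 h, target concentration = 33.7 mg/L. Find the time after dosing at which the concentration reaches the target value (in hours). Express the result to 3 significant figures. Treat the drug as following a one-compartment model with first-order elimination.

C₀ = Dose / Vd = 890.0 / 5.18 = 171.8 mg/L
k = ln2 / t½ = 0.693147 / 20.8 = 0.03332 h⁻¹
t = ln(C₀ / C) / k = ln(171.8 / 33.7) / 0.03332
  = ln(5.098) / 0.03332 = 1.629 / 0.03332 = 48.89 h

48.9 h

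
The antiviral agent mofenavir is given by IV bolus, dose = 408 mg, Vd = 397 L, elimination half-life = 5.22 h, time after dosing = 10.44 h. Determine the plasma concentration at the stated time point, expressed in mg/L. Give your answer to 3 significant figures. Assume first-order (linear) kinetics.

C₀ = Dose / Vd = 408.0 / 397 = 1.028 mg/L
k = ln2 / t½ = 0.693147 / 5.22 = 0.1328 h⁻¹
t / t½ = 10.44 / 5.22 = 2 half-lives
C = C₀ × (1/2)^2 = 1.028 × 0.2500 = 0.2570 mg/L

0.257 mg/L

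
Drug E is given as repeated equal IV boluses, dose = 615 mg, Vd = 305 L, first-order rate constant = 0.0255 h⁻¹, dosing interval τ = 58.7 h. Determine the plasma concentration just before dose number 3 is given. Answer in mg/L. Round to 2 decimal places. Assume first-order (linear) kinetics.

0.55 mg/L

C₀ per dose = Dose / Vd = 615 / 305 = 2.016 mg/L
Fraction remaining after one interval: r = e^(−kτ) = e^(−0.02550 × 58.7) = 0.2238
Before dose 3, 2 doses have been given (aged 1τ, 2τ).
C_trough = C₀ × (r + r²) = 2.016 × (0.2238 + 0.05009) = 0.5522 mg/L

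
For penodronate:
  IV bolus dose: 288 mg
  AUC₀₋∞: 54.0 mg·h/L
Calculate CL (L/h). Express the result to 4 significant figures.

5.333 L/h

CL = Dose / AUC = 288 / 54.0 = 5.333 L/h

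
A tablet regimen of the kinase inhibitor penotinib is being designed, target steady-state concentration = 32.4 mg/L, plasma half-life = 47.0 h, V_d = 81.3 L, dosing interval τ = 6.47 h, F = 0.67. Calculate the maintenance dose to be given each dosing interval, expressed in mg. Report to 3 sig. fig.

375 mg

k = ln2 / t½ = 0.693147 / 47.0 = 0.01475 h⁻¹
CL = k × Vd = 0.01475 × 81.3 = 1.199 L/h
At steady state, F × (Dose/τ) = Css × CL.
Dose = Css × CL × τ / F = 32.4 × 1.199 × 6.47 / 0.67 = 375.1 mg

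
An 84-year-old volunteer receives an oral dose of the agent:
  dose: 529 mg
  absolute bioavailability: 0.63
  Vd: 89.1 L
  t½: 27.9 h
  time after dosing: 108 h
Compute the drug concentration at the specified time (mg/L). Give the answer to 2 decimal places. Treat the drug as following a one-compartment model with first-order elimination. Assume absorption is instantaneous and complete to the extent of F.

0.26 mg/L

Amount reaching circulation = F × Dose = 0.63 × 529.0 = 333.3 mg
C₀ = F·Dose / Vd = 333.3 / 89.1 = 3.741 mg/L
k = ln2 / t½ = 0.693147 / 27.9 = 0.02484 h⁻¹
C = C₀ · e^(−k·t) = 3.741 × e^(−0.02484 × 108)
  = 3.741 × 0.06838 = 0.2558 mg/L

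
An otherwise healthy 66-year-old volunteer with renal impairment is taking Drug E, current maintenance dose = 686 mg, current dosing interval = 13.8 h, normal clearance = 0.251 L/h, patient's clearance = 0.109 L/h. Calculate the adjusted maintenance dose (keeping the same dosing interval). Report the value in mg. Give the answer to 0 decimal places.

To keep the same average steady-state level, dosing rate must scale with clearance.
CL ratio = 0.109 / 0.251 = 0.4343
New dose (same interval) = 686 × 0.4343 = 297.9 mg

298 mg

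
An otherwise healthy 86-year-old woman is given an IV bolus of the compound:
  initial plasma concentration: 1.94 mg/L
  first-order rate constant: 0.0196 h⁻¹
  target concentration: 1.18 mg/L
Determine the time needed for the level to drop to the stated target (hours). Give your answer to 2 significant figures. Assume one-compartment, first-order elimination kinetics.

t = ln(C₀ / C) / k = ln(1.940 / 1.18) / 0.01960
  = ln(1.644) / 0.01960 = 0.4971 / 0.01960 = 25.36 h

25 h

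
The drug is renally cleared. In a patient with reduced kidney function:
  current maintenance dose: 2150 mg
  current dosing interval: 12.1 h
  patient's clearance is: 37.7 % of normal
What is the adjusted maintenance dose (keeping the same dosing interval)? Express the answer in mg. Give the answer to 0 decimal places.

To keep the same average steady-state level, dosing rate must scale with clearance.
CL ratio = 37.7 / 100 = 0.3770
New dose (same interval) = 2150 × 0.3770 = 810.6 mg

811 mg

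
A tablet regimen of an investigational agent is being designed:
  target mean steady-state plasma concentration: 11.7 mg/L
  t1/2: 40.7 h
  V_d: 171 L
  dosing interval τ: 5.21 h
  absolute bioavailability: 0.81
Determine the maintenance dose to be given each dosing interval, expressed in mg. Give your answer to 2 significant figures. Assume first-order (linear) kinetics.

k = ln2 / t½ = 0.693147 / 40.7 = 0.01703 h⁻¹
CL = k × Vd = 0.01703 × 171 = 2.912 L/h
At steady state, F × (Dose/τ) = Css × CL.
Dose = Css × CL × τ / F = 11.7 × 2.912 × 5.21 / 0.81 = 219.1 mg

220 mg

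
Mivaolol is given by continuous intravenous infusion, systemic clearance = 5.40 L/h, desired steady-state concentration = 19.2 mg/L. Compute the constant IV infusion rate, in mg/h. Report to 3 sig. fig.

At steady state, infusion rate R₀ = Css × CL = 19.2 × 5.400 = 103.7 mg/h

104 mg/h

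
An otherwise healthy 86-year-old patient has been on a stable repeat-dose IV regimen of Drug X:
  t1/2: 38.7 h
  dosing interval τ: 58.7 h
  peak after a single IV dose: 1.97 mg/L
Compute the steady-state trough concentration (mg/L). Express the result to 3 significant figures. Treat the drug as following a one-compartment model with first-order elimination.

k = ln2 / t½ = 0.693147 / 38.7 = 0.01791 h⁻¹
e^(−kτ) = e^(−0.01791 × 58.7) = 0.3495
Accumulation ratio R = 1 / (1 − e^(−kτ)) = 1 / (1 − 0.3495) = 1.537
Steady-state trough = C₀ × R × e^(−kτ) = 1.97 × 1.537 × 0.3495 = 1.058 mg/L

1.06 mg/L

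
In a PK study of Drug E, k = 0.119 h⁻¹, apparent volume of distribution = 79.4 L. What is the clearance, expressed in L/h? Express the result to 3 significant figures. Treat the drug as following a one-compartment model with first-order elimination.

CL = k × Vd = 0.119 × 79.4 = 9.449 L/h

9.45 L/h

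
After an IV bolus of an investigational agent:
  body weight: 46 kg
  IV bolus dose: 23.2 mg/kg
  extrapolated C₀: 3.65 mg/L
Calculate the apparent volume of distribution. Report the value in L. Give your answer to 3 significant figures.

Dose = 23.2 × 46 = 1067 mg
Vd = Dose / C₀ = 1067 / 3.65 = 292.3 L

292 L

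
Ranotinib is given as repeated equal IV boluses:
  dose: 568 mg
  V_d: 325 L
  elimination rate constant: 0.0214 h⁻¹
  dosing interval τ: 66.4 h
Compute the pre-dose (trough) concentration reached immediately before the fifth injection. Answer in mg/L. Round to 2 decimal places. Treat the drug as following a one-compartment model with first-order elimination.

0.55 mg/L

C₀ per dose = Dose / Vd = 568 / 325 = 1.748 mg/L
Fraction remaining after one interval: r = e^(−kτ) = e^(−0.02140 × 66.4) = 0.2415
Before dose 5, 4 doses have been given (aged 1τ, 2τ, 3τ, 4τ).
C_trough = C₀ × (r + r² + … + r^4) = C₀ × r(1−r^4)/(1−r)
        = 1.748 × 0.2415 × (1 − 0.003401) / (1 − 0.2415) = 0.5547 mg/L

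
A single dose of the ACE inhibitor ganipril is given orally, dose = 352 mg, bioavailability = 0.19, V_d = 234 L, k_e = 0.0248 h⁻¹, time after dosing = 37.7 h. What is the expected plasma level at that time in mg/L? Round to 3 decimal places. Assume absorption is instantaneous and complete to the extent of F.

0.112 mg/L

Amount reaching circulation = F × Dose = 0.19 × 352.0 = 66.88 mg
C₀ = F·Dose / Vd = 66.88 / 234 = 0.2858 mg/L
C = C₀ · e^(−k·t) = 0.2858 × e^(−0.02480 × 37.7)
  = 0.2858 × 0.3926 = 0.1122 mg/L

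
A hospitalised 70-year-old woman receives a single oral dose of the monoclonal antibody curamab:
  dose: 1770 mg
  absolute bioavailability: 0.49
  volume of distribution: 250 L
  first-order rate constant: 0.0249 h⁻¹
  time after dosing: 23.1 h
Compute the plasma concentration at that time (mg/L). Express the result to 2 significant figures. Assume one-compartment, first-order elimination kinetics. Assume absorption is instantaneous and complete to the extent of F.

Amount reaching circulation = F × Dose = 0.49 × 1770 = 867.3 mg
C₀ = F·Dose / Vd = 867.3 / 250 = 3.469 mg/L
C = C₀ · e^(−k·t) = 3.469 × e^(−0.02490 × 23.1)
  = 3.469 × 0.5626 = 1.952 mg/L

2.0 mg/L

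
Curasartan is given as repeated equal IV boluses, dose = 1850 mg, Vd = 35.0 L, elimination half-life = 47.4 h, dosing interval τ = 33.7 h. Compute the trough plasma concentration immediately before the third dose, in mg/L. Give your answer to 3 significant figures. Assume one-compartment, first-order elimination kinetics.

C₀ per dose = Dose / Vd = 1850 / 35.0 = 52.86 mg/L
k = ln2 / t½ = 0.693147 / 47.4 = 0.01462 h⁻¹
Fraction remaining after one interval: r = e^(−kτ) = e^(−0.01462 × 33.7) = 0.6110
Before dose 3, 2 doses have been given (aged 1τ, 2τ).
C_trough = C₀ × (r + r²) = 52.86 × (0.6110 + 0.3733) = 52.03 mg/L

52.0 mg/L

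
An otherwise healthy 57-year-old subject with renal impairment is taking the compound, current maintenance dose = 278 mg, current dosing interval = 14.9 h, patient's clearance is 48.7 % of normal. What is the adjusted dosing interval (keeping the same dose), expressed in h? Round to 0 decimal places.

31 h

To keep the same average steady-state level, dosing rate must scale with clearance.
CL ratio = 48.7 / 100 = 0.4870
New interval (same dose) = 14.9 / 0.4870 = 30.60 h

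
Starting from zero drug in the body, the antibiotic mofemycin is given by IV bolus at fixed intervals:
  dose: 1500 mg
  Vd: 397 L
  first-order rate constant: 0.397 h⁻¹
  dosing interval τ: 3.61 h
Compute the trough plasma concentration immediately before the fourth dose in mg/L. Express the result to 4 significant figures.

1.168 mg/L

C₀ per dose = Dose / Vd = 1500 / 397 = 3.778 mg/L
Fraction remaining after one interval: r = e^(−kτ) = e^(−0.3970 × 3.61) = 0.2386
Before dose 4, 3 doses have been given (aged 1τ, 2τ, 3τ).
C_trough = C₀ × (r + r² + … + r^3) = C₀ × r(1−r^3)/(1−r)
        = 3.778 × 0.2386 × (1 − 0.01358) / (1 − 0.2386) = 1.168 mg/L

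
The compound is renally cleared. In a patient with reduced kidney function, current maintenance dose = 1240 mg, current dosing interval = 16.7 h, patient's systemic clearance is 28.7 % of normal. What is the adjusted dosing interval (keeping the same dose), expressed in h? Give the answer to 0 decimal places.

To keep the same average steady-state level, dosing rate must scale with clearance.
CL ratio = 28.7 / 100 = 0.2870
New interval (same dose) = 16.7 / 0.2870 = 58.19 h

58 h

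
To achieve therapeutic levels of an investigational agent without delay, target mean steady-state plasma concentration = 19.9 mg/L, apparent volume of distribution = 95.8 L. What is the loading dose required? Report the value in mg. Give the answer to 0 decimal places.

1906 mg

LD = Css × Vd = 19.9 × 95.8 = 1906 mg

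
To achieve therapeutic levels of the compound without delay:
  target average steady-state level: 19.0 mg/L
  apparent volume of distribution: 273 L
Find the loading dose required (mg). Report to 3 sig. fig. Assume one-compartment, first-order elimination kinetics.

LD = Css × Vd = 19.0 × 273 = 5187 mg

5190 mg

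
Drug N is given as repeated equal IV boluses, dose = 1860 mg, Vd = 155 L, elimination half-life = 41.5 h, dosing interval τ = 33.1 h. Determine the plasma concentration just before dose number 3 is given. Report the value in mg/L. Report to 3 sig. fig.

C₀ per dose = Dose / Vd = 1860 / 155 = 12.00 mg/L
k = ln2 / t½ = 0.693147 / 41.5 = 0.01670 h⁻¹
Fraction remaining after one interval: r = e^(−kτ) = e^(−0.01670 × 33.1) = 0.5754
Before dose 3, 2 doses have been given (aged 1τ, 2τ).
C_trough = C₀ × (r + r²) = 12.00 × (0.5754 + 0.3311) = 10.88 mg/L

10.9 mg/L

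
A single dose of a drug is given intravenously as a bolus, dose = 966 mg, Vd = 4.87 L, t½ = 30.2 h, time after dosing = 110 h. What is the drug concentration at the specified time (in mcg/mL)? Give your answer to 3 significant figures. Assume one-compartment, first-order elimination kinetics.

15.9 mcg/mL

C₀ = Dose / Vd = 966.0 / 4.87 = 198.4 mg/L
k = ln2 / t½ = 0.693147 / 30.2 = 0.02295 h⁻¹
C = C₀ · e^(−k·t) = 198.4 × e^(−0.02295 × 110)
  = 198.4 × 0.08010 = 15.89 mg/L
(15.89 mg/L = 15.89 mcg/mL)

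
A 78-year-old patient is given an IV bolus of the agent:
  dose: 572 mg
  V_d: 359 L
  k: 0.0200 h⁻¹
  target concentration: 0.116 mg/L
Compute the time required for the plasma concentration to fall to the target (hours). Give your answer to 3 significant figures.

C₀ = Dose / Vd = 572.0 / 359 = 1.593 mg/L
t = ln(C₀ / C) / k = ln(1.593 / 0.116) / 0.02000
  = ln(13.73) / 0.02000 = 2.620 / 0.02000 = 131.0 h

131 h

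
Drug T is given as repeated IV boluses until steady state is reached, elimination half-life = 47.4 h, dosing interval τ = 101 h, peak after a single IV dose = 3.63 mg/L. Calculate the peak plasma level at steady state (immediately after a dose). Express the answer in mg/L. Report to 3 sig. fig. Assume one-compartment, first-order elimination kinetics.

4.70 mg/L

k = ln2 / t½ = 0.693147 / 47.4 = 0.01462 h⁻¹
e^(−kτ) = e^(−0.01462 × 101) = 0.2284
Accumulation ratio R = 1 / (1 − e^(−kτ)) = 1 / (1 − 0.2284) = 1.296
Steady-state peak = C₀ × R = 3.63 × 1.296 = 4.704 mg/L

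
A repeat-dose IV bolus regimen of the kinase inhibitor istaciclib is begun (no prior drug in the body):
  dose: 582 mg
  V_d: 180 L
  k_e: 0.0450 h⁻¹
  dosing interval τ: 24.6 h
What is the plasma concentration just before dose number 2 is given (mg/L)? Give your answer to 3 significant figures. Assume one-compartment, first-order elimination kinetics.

1.07 mg/L

C₀ per dose = Dose / Vd = 582 / 180 = 3.233 mg/L
Fraction remaining after one interval: r = e^(−kτ) = e^(−0.04500 × 24.6) = 0.3305
Before dose 2, 1 dose has been given (aged 1τ).
C_trough = C₀ × r = 3.233 × 0.3305 = 1.069 mg/L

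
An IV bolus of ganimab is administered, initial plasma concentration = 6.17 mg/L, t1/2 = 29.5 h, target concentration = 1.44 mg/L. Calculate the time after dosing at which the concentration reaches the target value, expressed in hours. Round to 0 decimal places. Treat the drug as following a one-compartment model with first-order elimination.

62 h

k = ln2 / t½ = 0.693147 / 29.5 = 0.02350 h⁻¹
t = ln(C₀ / C) / k = ln(6.170 / 1.44) / 0.02350
  = ln(4.285) / 0.02350 = 1.455 / 0.02350 = 61.91 h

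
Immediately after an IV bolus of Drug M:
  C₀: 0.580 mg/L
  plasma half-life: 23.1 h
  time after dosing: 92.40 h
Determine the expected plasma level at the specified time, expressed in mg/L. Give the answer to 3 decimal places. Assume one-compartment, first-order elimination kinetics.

k = ln2 / t½ = 0.693147 / 23.1 = 0.03001 h⁻¹
t / t½ = 92.40 / 23.1 = 4 half-lives
C = C₀ × (1/2)^4 = 0.5800 × 0.06250 = 0.03625 mg/L

0.036 mg/L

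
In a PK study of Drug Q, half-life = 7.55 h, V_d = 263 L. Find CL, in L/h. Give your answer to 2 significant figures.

24 L/h

k = ln2 / t½ = 0.693147 / 7.55 = 0.09181 h⁻¹
CL = k × Vd = 0.09181 × 263 = 24.15 L/h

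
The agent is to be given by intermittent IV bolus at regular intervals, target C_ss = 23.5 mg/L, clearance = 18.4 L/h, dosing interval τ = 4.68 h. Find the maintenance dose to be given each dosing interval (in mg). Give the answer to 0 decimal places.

At steady state, Dose/τ = Css × CL.
Dose = Css × CL × τ = 23.5 × 18.40 × 4.68 = 2024 mg

2024 mg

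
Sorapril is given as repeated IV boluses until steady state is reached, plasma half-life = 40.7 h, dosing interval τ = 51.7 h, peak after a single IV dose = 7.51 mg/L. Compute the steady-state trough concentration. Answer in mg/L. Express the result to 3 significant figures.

k = ln2 / t½ = 0.693147 / 40.7 = 0.01703 h⁻¹
e^(−kτ) = e^(−0.01703 × 51.7) = 0.4146
Accumulation ratio R = 1 / (1 − e^(−kτ)) = 1 / (1 − 0.4146) = 1.708
Steady-state trough = C₀ × R × e^(−kτ) = 7.51 × 1.708 × 0.4146 = 5.318 mg/L

5.32 mg/L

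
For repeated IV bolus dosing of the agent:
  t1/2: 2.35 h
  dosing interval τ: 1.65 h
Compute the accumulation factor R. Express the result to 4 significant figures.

2.595

k = ln2 / t½ = 0.693147 / 2.35 = 0.2950 h⁻¹
e^(−kτ) = e^(−0.2950 × 1.65) = 0.6146
Accumulation ratio R = 1 / (1 − e^(−kτ)) = 1 / (1 − 0.6146) = 2.595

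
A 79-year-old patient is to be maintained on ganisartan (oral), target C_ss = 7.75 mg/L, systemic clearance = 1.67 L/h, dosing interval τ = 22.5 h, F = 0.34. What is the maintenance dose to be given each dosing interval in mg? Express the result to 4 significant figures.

856.5 mg

At steady state, F × (Dose/τ) = Css × CL.
Dose = Css × CL × τ / F = 7.75 × 1.670 × 22.5 / 0.34 = 856.5 mg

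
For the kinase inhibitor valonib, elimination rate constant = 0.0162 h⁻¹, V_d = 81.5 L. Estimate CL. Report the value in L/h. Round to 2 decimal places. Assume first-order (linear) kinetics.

CL = k × Vd = 0.0162 × 81.5 = 1.320 L/h

1.32 L/h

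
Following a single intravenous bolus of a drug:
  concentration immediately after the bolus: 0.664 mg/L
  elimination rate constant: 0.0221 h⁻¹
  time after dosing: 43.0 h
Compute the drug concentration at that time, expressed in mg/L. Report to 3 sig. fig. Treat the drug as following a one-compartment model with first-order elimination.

0.257 mg/L

C = C₀ · e^(−k·t) = 0.6640 × e^(−0.02210 × 43.0)
  = 0.6640 × 0.3866 = 0.2567 mg/L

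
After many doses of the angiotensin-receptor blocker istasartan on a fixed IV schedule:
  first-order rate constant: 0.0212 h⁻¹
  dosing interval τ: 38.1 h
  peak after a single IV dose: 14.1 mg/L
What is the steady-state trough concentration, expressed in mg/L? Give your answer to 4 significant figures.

e^(−kτ) = e^(−0.02120 × 38.1) = 0.4459
Accumulation ratio R = 1 / (1 − e^(−kτ)) = 1 / (1 − 0.4459) = 1.805
Steady-state trough = C₀ × R × e^(−kτ) = 14.1 × 1.805 × 0.4459 = 11.35 mg/L

11.35 mg/L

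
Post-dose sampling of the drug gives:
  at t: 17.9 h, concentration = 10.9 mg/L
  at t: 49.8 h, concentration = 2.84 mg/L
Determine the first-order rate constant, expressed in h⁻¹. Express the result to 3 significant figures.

k = ln(C₁/C₂) / (t₂ − t₁) = ln(10.9/2.84) / (49.8 − 17.9)
  = 1.345 / 31.90 = 0.04216 h⁻¹

0.0422 h⁻¹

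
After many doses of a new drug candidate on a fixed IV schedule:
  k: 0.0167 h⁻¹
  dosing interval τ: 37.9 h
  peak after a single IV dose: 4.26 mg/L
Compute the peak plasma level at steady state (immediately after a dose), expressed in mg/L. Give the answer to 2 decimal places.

9.08 mg/L

e^(−kτ) = e^(−0.01670 × 37.9) = 0.5310
Accumulation ratio R = 1 / (1 − e^(−kτ)) = 1 / (1 − 0.5310) = 2.132
Steady-state peak = C₀ × R = 4.26 × 2.132 = 9.082 mg/L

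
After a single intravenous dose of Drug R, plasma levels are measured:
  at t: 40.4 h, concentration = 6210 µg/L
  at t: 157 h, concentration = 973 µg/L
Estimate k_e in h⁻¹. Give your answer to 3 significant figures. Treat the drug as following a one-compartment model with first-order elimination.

k = ln(C₁/C₂) / (t₂ − t₁) = ln(6210/973) / (157 − 40.4)
  = 1.854 / 116.6 = 0.01590 h⁻¹

0.0159 h⁻¹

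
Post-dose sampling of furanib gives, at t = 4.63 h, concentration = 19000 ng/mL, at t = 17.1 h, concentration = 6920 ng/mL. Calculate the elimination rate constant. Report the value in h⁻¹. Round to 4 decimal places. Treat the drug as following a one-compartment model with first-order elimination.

k = ln(C₁/C₂) / (t₂ − t₁) = ln(19000/6920) / (17.1 − 4.63)
  = 1.010 / 12.47 = 0.08099 h⁻¹

0.0810 h⁻¹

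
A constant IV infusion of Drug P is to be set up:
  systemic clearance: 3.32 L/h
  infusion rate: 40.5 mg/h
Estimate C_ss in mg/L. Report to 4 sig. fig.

At steady state Css = R₀ / CL = 40.5 / 3.320 = 12.20 mg/L

12.20 mg/L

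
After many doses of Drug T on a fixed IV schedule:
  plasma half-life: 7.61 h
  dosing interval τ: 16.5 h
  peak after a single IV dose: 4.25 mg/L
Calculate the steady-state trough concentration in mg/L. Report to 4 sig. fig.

k = ln2 / t½ = 0.693147 / 7.61 = 0.09108 h⁻¹
e^(−kτ) = e^(−0.09108 × 16.5) = 0.2225
Accumulation ratio R = 1 / (1 − e^(−kτ)) = 1 / (1 − 0.2225) = 1.286
Steady-state trough = C₀ × R × e^(−kτ) = 4.25 × 1.286 × 0.2225 = 1.216 mg/L

1.216 mg/L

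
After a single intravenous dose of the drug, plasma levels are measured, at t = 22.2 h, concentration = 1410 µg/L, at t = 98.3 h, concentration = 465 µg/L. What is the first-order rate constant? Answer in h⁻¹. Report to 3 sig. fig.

0.0146 h⁻¹

k = ln(C₁/C₂) / (t₂ − t₁) = ln(1410/465) / (98.3 − 22.2)
  = 1.109 / 76.10 = 0.01457 h⁻¹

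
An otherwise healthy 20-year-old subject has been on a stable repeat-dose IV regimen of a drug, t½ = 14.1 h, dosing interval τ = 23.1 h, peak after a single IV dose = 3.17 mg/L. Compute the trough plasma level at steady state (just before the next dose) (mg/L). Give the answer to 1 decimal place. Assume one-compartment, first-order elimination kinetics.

k = ln2 / t½ = 0.693147 / 14.1 = 0.04916 h⁻¹
e^(−kτ) = e^(−0.04916 × 23.1) = 0.3212
Accumulation ratio R = 1 / (1 − e^(−kτ)) = 1 / (1 − 0.3212) = 1.473
Steady-state trough = C₀ × R × e^(−kτ) = 3.17 × 1.473 × 0.3212 = 1.500 mg/L

1.5 mg/L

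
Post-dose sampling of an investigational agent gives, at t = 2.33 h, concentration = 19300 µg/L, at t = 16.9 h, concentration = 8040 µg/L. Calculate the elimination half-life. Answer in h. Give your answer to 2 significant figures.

k = ln(C₁/C₂) / (t₂ − t₁) = ln(19300/8040) / (16.9 − 2.33)
  = 0.8757 / 14.57 = 0.06010 h⁻¹
t½ = ln2 / k = 0.693147 / 0.06010 = 11.53 h

12 h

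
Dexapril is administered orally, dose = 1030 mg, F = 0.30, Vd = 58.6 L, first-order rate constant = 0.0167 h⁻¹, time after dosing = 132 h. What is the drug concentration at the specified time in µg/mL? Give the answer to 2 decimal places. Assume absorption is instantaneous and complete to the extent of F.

0.58 µg/mL

Amount reaching circulation = F × Dose = 0.30 × 1030 = 309.0 mg
C₀ = F·Dose / Vd = 309.0 / 58.6 = 5.273 mg/L
C = C₀ · e^(−k·t) = 5.273 × e^(−0.01670 × 132)
  = 5.273 × 0.1103 = 0.5816 mg/L
(0.5816 mg/L = 0.5816 µg/mL)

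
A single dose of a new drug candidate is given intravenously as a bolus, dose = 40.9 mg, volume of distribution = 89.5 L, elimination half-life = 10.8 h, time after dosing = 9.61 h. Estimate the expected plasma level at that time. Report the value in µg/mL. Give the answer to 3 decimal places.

0.247 µg/mL

C₀ = Dose / Vd = 40.90 / 89.5 = 0.4570 mg/L
k = ln2 / t½ = 0.693147 / 10.8 = 0.06418 h⁻¹
C = C₀ · e^(−k·t) = 0.4570 × e^(−0.06418 × 9.61)
  = 0.4570 × 0.5397 = 0.2466 mg/L
(0.2466 mg/L = 0.2466 µg/mL)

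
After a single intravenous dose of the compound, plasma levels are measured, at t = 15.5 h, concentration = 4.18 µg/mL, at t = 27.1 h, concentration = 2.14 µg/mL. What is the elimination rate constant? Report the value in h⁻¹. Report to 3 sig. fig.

0.0577 h⁻¹

k = ln(C₁/C₂) / (t₂ − t₁) = ln(4.18/2.14) / (27.1 − 15.5)
  = 0.6695 / 11.60 = 0.05772 h⁻¹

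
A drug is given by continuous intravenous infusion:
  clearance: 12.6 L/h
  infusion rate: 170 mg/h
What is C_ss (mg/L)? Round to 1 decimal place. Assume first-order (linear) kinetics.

13.5 mg/L

At steady state Css = R₀ / CL = 170 / 12.60 = 13.49 mg/L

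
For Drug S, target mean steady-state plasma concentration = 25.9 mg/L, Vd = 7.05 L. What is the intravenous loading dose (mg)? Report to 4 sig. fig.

182.6 mg

LD = Css × Vd = 25.9 × 7.05 = 182.6 mg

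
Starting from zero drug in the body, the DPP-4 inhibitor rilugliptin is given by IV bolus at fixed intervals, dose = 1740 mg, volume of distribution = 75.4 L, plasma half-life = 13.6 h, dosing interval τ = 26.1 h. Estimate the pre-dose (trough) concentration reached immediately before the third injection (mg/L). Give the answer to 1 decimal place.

7.7 mg/L

C₀ per dose = Dose / Vd = 1740 / 75.4 = 23.08 mg/L
k = ln2 / t½ = 0.693147 / 13.6 = 0.05097 h⁻¹
Fraction remaining after one interval: r = e^(−kτ) = e^(−0.05097 × 26.1) = 0.2644
Before dose 3, 2 doses have been given (aged 1τ, 2τ).
C_trough = C₀ × (r + r²) = 23.08 × (0.2644 + 0.06991) = 7.716 mg/L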